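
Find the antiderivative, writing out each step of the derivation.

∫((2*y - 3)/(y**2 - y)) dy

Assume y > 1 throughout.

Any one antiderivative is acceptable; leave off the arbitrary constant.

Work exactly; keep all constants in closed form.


Step 1. Decompose ∫((2*y - 3)/(y**2 - y)) dy by partial fractions, (2*y - 3)/(y**2 - y) = -1/(y - 1) + 3/y: now ∫(3/y) dy + ∫(-1/(y - 1)) dy.
Step 2. Evaluate the standard form [assuming y > 0]: now 3*log(y) + ∫(-1/(y - 1)) dy.
Step 3. Evaluate the standard form [assuming y > 1]: now 3*log(y) - log(y - 1).
Answer: 3*log(y) - log(y - 1).


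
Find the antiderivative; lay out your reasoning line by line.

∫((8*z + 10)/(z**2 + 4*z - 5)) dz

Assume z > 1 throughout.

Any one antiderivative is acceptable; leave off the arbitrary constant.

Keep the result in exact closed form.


Step 1. Decompose ∫((8*z + 10)/(z**2 + 4*z - 5)) dz by partial fractions, (8*z + 10)/(z**2 + 4*z - 5) = 5/(z + 5) + 3/(z - 1): now ∫(3/(z - 1)) dz + ∫(5/(z + 5)) dz.
Step 2. Evaluate the standard form [assuming z > 1]: now 3*log(z - 1) + ∫(5/(z + 5)) dz.
Step 3. Evaluate the standard form [assuming z > -5]: now 3*log(z - 1) + 5*log(z + 5).
Answer: 3*log(z - 1) + 5*log(z + 5).


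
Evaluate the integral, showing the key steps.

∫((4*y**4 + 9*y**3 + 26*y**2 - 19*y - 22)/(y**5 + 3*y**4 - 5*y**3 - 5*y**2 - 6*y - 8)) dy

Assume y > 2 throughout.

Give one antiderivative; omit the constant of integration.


Step 1. Decompose ∫((4*y**4 + 9*y**3 + 26*y**2 - 19*y - 22)/(y**5 + 3*y**4 - 5*y**3 - 5*y**2 - 6*y - 8)) dy by partial fractions, (4*y**4 + 9*y**3 + 26*y**2 - 19*y - 22)/(y**5 + 3*y**4 - 5*y**3 - 5*y**2 - 6*y - 8) = 4/(y**2 + 1) + 3/(y + 4) - 1/(y + 1) + 2/(y - 2): now ∫(2/(y - 2)) dy + ∫(-1/(y + 1)) dy + ∫(3/(y + 4)) dy + ∫(4/(y**2 + 1)) dy.
Step 2. Evaluate the standard form [assuming y > -1]: now -log(y + 1) + ∫(2/(y - 2)) dy + ∫(3/(y + 4)) dy + ∫(4/(y**2 + 1)) dy.
Step 3. Evaluate the standard form [assuming y > 2]: now 2*log(y - 2) - log(y + 1) + ∫(3/(y + 4)) dy + ∫(4/(y**2 + 1)) dy.
Step 4. Evaluate the standard form [assuming y > -4]: now 2*log(y - 2) - log(y + 1) + 3*log(y + 4) + ∫(4/(y**2 + 1)) dy.
Step 5. Evaluate the standard form: now 2*log(y - 2) - log(y + 1) + 3*log(y + 4) + 4*atan(y).
Answer: 2*log(y - 2) - log(y + 1) + 3*log(y + 4) + 4*atan(y).


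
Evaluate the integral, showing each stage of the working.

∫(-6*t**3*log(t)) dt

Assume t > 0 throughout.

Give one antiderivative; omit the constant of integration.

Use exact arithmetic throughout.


Step 1. Integrate ∫(-6*t**3*log(t)) dt by parts with u = log(t), dv = (-6*t**3) dt, so v = -3*t**4/2 [assuming t > 0]: now -3*t**4*log(t)/2 + ∫(3*t**3/2) dt.
Step 2. Evaluate the standard form: now -3*t**4*log(t)/2 + 3*t**4/8.
Answer: -3*t**4*log(t)/2 + 3*t**4/8.


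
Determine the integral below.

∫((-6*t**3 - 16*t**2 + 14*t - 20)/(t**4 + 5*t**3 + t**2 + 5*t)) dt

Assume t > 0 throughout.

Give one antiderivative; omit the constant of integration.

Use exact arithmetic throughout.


Answer: -4*log(t) - 2*log(t + 5) + 4*atan(t).


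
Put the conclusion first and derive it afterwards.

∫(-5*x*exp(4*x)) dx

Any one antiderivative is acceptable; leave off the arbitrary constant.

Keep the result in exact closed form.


The answer is -5*x*exp(4*x)/4 + 5*exp(4*x)/16.
Step 1. Integrate ∫(-5*x*exp(4*x)) dx by parts with u = x, dv = (-5*exp(4*x)) dx, so v = -5*exp(4*x)/4: now -5*x*exp(4*x)/4 + ∫(5*exp(4*x)/4) dx.
Step 2. Evaluate the standard form: now -5*x*exp(4*x)/4 + 5*exp(4*x)/16.
Answer: -5*x*exp(4*x)/4 + 5*exp(4*x)/16.


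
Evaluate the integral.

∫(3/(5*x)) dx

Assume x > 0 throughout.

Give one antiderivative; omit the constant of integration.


Answer: 3*log(x)/5.


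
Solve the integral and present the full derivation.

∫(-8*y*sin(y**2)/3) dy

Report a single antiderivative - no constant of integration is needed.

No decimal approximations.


Step 1. Substitute u = y**2, turning ∫(-8*y*sin(y**2)/3) dy into ∫(-4*sin(u)/3) du: now ∫(-4*sin(u)/3) du.
Step 2. Evaluate the standard form: now 4*cos(u)/3.
Step 3. Substitute back u = y**2: now 4*cos(y**2)/3.
Answer: 4*cos(y**2)/3.


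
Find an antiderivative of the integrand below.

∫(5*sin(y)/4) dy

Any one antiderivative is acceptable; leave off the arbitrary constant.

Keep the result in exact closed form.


Answer: -5*cos(y)/4.


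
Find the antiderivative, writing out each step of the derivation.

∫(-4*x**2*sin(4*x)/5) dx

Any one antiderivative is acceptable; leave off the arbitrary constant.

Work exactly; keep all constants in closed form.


Step 1. Integrate ∫(-4*x**2*sin(4*x)/5) dx by parts with u = x**2, dv = (-4*sin(4*x)/5) dx, so v = cos(4*x)/5: now x**2*cos(4*x)/5 + ∫(-2*x*cos(4*x)/5) dx.
Step 2. Integrate ∫(-2*x*cos(4*x)/5) dx by parts with u = x, dv = (-2*cos(4*x)/5) dx, so v = -sin(4*x)/10: now x**2*cos(4*x)/5 - x*sin(4*x)/10 + ∫(sin(4*x)/10) dx.
Step 3. Evaluate the standard form: now x**2*cos(4*x)/5 - x*sin(4*x)/10 - cos(4*x)/40.
Answer: x**2*cos(4*x)/5 - x*sin(4*x)/10 - cos(4*x)/40.


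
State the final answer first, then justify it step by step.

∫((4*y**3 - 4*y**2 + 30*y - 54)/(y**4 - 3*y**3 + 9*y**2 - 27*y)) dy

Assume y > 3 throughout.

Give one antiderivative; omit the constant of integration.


The answer is 2*log(y) + 2*log(y - 3) + 2*atan(y/3)/3.
Step 1. Decompose ∫((4*y**3 - 4*y**2 + 30*y - 54)/(y**4 - 3*y**3 + 9*y**2 - 27*y)) dy by partial fractions, (4*y**3 - 4*y**2 + 30*y - 54)/(y**4 - 3*y**3 + 9*y**2 - 27*y) = 2/(y**2 + 9) + 2/(y - 3) + 2/y: now ∫(2/y) dy + ∫(2/(y - 3)) dy + ∫(2/(y**2 + 9)) dy.
Step 2. Evaluate the standard form [assuming y > 3]: now 2*log(y - 3) + ∫(2/y) dy + ∫(2/(y**2 + 9)) dy.
Step 3. Evaluate the standard form [assuming y > 0]: now 2*log(y) + 2*log(y - 3) + ∫(2/(y**2 + 9)) dy.
Step 4. Evaluate the standard form: now 2*log(y) + 2*log(y - 3) + 2*atan(y/3)/3.
Answer: 2*log(y) + 2*log(y - 3) + 2*atan(y/3)/3.


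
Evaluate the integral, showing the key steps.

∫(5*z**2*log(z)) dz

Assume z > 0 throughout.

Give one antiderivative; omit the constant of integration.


Step 1. Integrate ∫(5*z**2*log(z)) dz by parts with u = log(z), dv = (5*z**2) dz, so v = 5*z**3/3 [assuming z > 0]: now 5*z**3*log(z)/3 + ∫(-5*z**2/3) dz.
Step 2. Evaluate the standard form: now 5*z**3*log(z)/3 - 5*z**3/9.
Answer: 5*z**3*log(z)/3 - 5*z**3/9.


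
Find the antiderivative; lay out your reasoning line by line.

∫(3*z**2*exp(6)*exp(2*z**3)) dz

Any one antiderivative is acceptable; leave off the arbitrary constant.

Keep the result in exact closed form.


Step 1. Substitute u = z**3 + 3, turning ∫(3*z**2*exp(6)*exp(2*z**3)) dz into ∫(exp(2*u)) du: now ∫(exp(2*u)) du.
Step 2. Evaluate the standard form: now exp(2*u)/2.
Step 3. Substitute back u = z**3 + 3: now exp(2*z**3 + 6)/2.
Answer: exp(2*z**3 + 6)/2.


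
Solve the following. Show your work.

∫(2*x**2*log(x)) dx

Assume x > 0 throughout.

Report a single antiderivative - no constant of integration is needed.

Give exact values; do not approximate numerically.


Step 1. Integrate ∫(2*x**2*log(x)) dx by parts with u = log(x), dv = (2*x**2) dx, so v = 2*x**3/3 [assuming x > 0]: now 2*x**3*log(x)/3 + ∫(-2*x**2/3) dx.
Step 2. Evaluate the standard form: now 2*x**3*log(x)/3 - 2*x**3/9.
Answer: 2*x**3*log(x)/3 - 2*x**3/9.


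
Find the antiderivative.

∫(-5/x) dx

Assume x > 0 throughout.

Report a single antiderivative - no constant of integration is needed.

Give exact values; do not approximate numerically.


Answer: -5*log(x).


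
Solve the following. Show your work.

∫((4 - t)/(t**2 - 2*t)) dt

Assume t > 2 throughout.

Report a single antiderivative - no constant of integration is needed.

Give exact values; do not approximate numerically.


Step 1. Decompose ∫((4 - t)/(t**2 - 2*t)) dt by partial fractions, (4 - t)/(t**2 - 2*t) = 1/(t - 2) - 2/t: now ∫(-2/t) dt + ∫(1/(t - 2)) dt.
Step 2. Evaluate the standard form [assuming t > 2]: now log(t - 2) + ∫(-2/t) dt.
Step 3. Evaluate the standard form [assuming t > 0]: now -2*log(t) + log(t - 2).
Answer: -2*log(t) + log(t - 2).


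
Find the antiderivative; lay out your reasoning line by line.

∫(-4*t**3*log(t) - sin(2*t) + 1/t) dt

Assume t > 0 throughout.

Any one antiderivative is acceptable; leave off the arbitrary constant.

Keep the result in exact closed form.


Step 1. Rewrite: now ∫(1/t) dt + ∫(-4*t**3*log(t)) dt + ∫(-sin(2*t)) dt.
Step 2. Integrate ∫(-4*t**3*log(t)) dt by parts with u = log(t), dv = (-4*t**3) dt, so v = -t**4 [assuming t > 0]: now -t**4*log(t) + ∫(1/t) dt + ∫(t**3) dt + ∫(-sin(2*t)) dt.
Step 3. Evaluate the standard form: now -t**4*log(t) + t**4/4 + ∫(1/t) dt + ∫(-sin(2*t)) dt.
Step 4. Evaluate the standard form: now -t**4*log(t) + t**4/4 + cos(2*t)/2 + ∫(1/t) dt.
Step 5. Evaluate the standard form [assuming t > 0]: now -t**4*log(t) + t**4/4 + log(t) + cos(2*t)/2.
Answer: -t**4*log(t) + t**4/4 + log(t) + cos(2*t)/2.


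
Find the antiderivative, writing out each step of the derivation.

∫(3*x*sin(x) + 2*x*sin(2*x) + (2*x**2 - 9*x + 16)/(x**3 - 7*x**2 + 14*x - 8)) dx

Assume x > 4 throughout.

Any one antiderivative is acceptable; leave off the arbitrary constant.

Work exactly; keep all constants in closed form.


Step 1. Rewrite: now ∫(3*x*sin(x)) dx + ∫(2*x*sin(2*x)) dx + ∫((2*x**2 - 9*x + 16)/(x**3 - 7*x**2 + 14*x - 8)) dx.
Step 2. Decompose ∫((2*x**2 - 9*x + 16)/(x**3 - 7*x**2 + 14*x - 8)) dx by partial fractions, (2*x**2 - 9*x + 16)/(x**3 - 7*x**2 + 14*x - 8) = 3/(x - 1) - 3/(x - 2) + 2/(x - 4): now ∫(3*x*sin(x)) dx + ∫(2*x*sin(2*x)) dx + ∫(2/(x - 4)) dx + ∫(-3/(x - 2)) dx + ∫(3/(x - 1)) dx.
Step 3. Evaluate the standard form [assuming x > 4]: now 2*log(x - 4) + ∫(3*x*sin(x)) dx + ∫(2*x*sin(2*x)) dx + ∫(-3/(x - 2)) dx + ∫(3/(x - 1)) dx.
Step 4. Evaluate the standard form [assuming x > 2]: now 2*log(x - 4) - 3*log(x - 2) + ∫(3*x*sin(x)) dx + ∫(2*x*sin(2*x)) dx + ∫(3/(x - 1)) dx.
Step 5. Evaluate the standard form [assuming x > 1]: now 2*log(x - 4) - 3*log(x - 2) + 3*log(x - 1) + ∫(3*x*sin(x)) dx + ∫(2*x*sin(2*x)) dx.
Step 6. Integrate ∫(3*x*sin(x)) dx by parts with u = x, dv = (3*sin(x)) dx, so v = -3*cos(x): now -3*x*cos(x) + 2*log(x - 4) - 3*log(x - 2) + 3*log(x - 1) + ∫(2*x*sin(2*x)) dx + ∫(3*cos(x)) dx.
Step 7. Evaluate the standard form: now -3*x*cos(x) + 2*log(x - 4) - 3*log(x - 2) + 3*log(x - 1) + 3*sin(x) + ∫(2*x*sin(2*x)) dx.
Step 8. Integrate ∫(2*x*sin(2*x)) dx by parts with u = x, dv = (2*sin(2*x)) dx, so v = -cos(2*x): now -3*x*cos(x) - x*cos(2*x) + 2*log(x - 4) - 3*log(x - 2) + 3*log(x - 1) + 3*sin(x) + ∫(cos(2*x)) dx.
Step 9. Evaluate the standard form: now -3*x*cos(x) - x*cos(2*x) + 2*log(x - 4) - 3*log(x - 2) + 3*log(x - 1) + 3*sin(x) + sin(2*x)/2.
Answer: -3*x*cos(x) - x*cos(2*x) + 2*log(x - 4) - 3*log(x - 2) + 3*log(x - 1) + 3*sin(x) + sin(2*x)/2.


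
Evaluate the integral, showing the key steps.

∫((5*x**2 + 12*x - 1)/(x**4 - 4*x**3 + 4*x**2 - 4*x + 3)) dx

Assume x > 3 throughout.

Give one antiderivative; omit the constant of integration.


Step 1. Decompose ∫((5*x**2 + 12*x - 1)/(x**4 - 4*x**3 + 4*x**2 - 4*x + 3)) dx by partial fractions, (5*x**2 + 12*x - 1)/(x**4 - 4*x**3 + 4*x**2 - 4*x + 3) = -3/(x**2 + 1) - 4/(x - 1) + 4/(x - 3): now ∫(4/(x - 3)) dx + ∫(-4/(x - 1)) dx + ∫(-3/(x**2 + 1)) dx.
Step 2. Evaluate the standard form [assuming x > 3]: now 4*log(x - 3) + ∫(-4/(x - 1)) dx + ∫(-3/(x**2 + 1)) dx.
Step 3. Evaluate the standard form [assuming x > 1]: now 4*log(x - 3) - 4*log(x - 1) + ∫(-3/(x**2 + 1)) dx.
Step 4. Evaluate the standard form: now 4*log(x - 3) - 4*log(x - 1) - 3*atan(x).
Answer: 4*log(x - 3) - 4*log(x - 1) - 3*atan(x).


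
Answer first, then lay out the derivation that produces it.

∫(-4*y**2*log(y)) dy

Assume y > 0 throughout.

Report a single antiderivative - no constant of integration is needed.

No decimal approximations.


The answer is -4*y**3*log(y)/3 + 4*y**3/9.
Step 1. Integrate ∫(-4*y**2*log(y)) dy by parts with u = log(y), dv = (-4*y**2) dy, so v = -4*y**3/3 [assuming y > 0]: now -4*y**3*log(y)/3 + ∫(4*y**2/3) dy.
Step 2. Evaluate the standard form: now -4*y**3*log(y)/3 + 4*y**3/9.
Answer: -4*y**3*log(y)/3 + 4*y**3/9.


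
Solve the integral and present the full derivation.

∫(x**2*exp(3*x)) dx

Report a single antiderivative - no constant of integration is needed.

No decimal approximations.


Step 1. Integrate ∫(x**2*exp(3*x)) dx by parts with u = x**2, dv = (exp(3*x)) dx, so v = exp(3*x)/3: now x**2*exp(3*x)/3 + ∫(-2*x*exp(3*x)/3) dx.
Step 2. Integrate ∫(-2*x*exp(3*x)/3) dx by parts with u = x, dv = (-2*exp(3*x)/3) dx, so v = -2*exp(3*x)/9: now x**2*exp(3*x)/3 - 2*x*exp(3*x)/9 + ∫(2*exp(3*x)/9) dx.
Step 3. Evaluate the standard form: now x**2*exp(3*x)/3 - 2*x*exp(3*x)/9 + 2*exp(3*x)/27.
Answer: x**2*exp(3*x)/3 - 2*x*exp(3*x)/9 + 2*exp(3*x)/27.


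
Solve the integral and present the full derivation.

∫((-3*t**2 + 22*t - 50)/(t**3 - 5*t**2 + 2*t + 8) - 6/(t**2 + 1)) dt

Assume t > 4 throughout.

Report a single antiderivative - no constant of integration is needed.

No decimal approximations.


Step 1. Rewrite: now ∫((-3*t**2 + 22*t - 50)/(t**3 - 5*t**2 + 2*t + 8)) dt + ∫(-6/(t**2 + 1)) dt.
Step 2. Evaluate the standard form: now -6*atan(t) + ∫((-3*t**2 + 22*t - 50)/(t**3 - 5*t**2 + 2*t + 8)) dt.
Step 3. Decompose ∫((-3*t**2 + 22*t - 50)/(t**3 - 5*t**2 + 2*t + 8)) dt by partial fractions, (-3*t**2 + 22*t - 50)/(t**3 - 5*t**2 + 2*t + 8) = -5/(t + 1) + 3/(t - 2) - 1/(t - 4): now -6*atan(t) + ∫(-1/(t - 4)) dt + ∫(3/(t - 2)) dt + ∫(-5/(t + 1)) dt.
Step 4. Evaluate the standard form [assuming t > 4]: now -log(t - 4) - 6*atan(t) + ∫(3/(t - 2)) dt + ∫(-5/(t + 1)) dt.
Step 5. Evaluate the standard form [assuming t > -1]: now -log(t - 4) - 5*log(t + 1) - 6*atan(t) + ∫(3/(t - 2)) dt.
Step 6. Evaluate the standard form [assuming t > 2]: now -log(t - 4) + 3*log(t - 2) - 5*log(t + 1) - 6*atan(t).
Answer: -log(t - 4) + 3*log(t - 2) - 5*log(t + 1) - 6*atan(t).


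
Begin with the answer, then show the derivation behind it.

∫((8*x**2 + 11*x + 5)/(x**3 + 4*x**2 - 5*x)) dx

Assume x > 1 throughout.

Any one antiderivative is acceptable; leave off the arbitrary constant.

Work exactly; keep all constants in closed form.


The answer is -log(x) + 4*log(x - 1) + 5*log(x + 5).
Step 1. Decompose ∫((8*x**2 + 11*x + 5)/(x**3 + 4*x**2 - 5*x)) dx by partial fractions, (8*x**2 + 11*x + 5)/(x**3 + 4*x**2 - 5*x) = 5/(x + 5) + 4/(x - 1) - 1/x: now ∫(-1/x) dx + ∫(4/(x - 1)) dx + ∫(5/(x + 5)) dx.
Step 2. Evaluate the standard form [assuming x > 0]: now -log(x) + ∫(4/(x - 1)) dx + ∫(5/(x + 5)) dx.
Step 3. Evaluate the standard form [assuming x > -5]: now -log(x) + 5*log(x + 5) + ∫(4/(x - 1)) dx.
Step 4. Evaluate the standard form [assuming x > 1]: now -log(x) + 4*log(x - 1) + 5*log(x + 5).
Answer: -log(x) + 4*log(x - 1) + 5*log(x + 5).


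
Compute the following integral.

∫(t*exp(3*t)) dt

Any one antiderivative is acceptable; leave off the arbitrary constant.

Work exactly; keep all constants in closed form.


Answer: t*exp(3*t)/3 - exp(3*t)/9.


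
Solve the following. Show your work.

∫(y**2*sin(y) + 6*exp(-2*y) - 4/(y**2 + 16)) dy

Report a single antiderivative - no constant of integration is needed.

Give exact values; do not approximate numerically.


Step 1. Rewrite: now ∫(y**2*sin(y)) dy + ∫(-4/(y**2 + 16)) dy + ∫(6*exp(-2*y)) dy.
Step 2. Evaluate the standard form: now ∫(y**2*sin(y)) dy + ∫(-4/(y**2 + 16)) dy - 3*exp(-2*y).
Step 3. Integrate ∫(y**2*sin(y)) dy by parts with u = y**2, dv = (sin(y)) dy, so v = -cos(y): now -y**2*cos(y) + ∫(2*y*cos(y)) dy + ∫(-4/(y**2 + 16)) dy - 3*exp(-2*y).
Step 4. Integrate ∫(2*y*cos(y)) dy by parts with u = y, dv = (2*cos(y)) dy, so v = 2*sin(y): now -y**2*cos(y) + 2*y*sin(y) + ∫(-4/(y**2 + 16)) dy + ∫(-2*sin(y)) dy - 3*exp(-2*y).
Step 5. Evaluate the standard form: now -y**2*cos(y) + 2*y*sin(y) + 2*cos(y) + ∫(-4/(y**2 + 16)) dy - 3*exp(-2*y).
Step 6. Evaluate the standard form: now -y**2*cos(y) + 2*y*sin(y) + 2*cos(y) - atan(y/4) - 3*exp(-2*y).
Answer: -y**2*cos(y) + 2*y*sin(y) + 2*cos(y) - atan(y/4) - 3*exp(-2*y).


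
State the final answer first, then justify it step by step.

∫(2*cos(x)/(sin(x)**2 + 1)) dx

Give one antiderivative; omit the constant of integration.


The answer is 2*atan(sin(x)).
Step 1. Substitute u = sin(x), turning ∫(2*cos(x)/(sin(x)**2 + 1)) dx into ∫(2/(u**2 + 1)) du: now ∫(2/(u**2 + 1)) du.
Step 2. Evaluate the standard form: now 2*atan(u).
Step 3. Substitute back u = sin(x): now 2*atan(sin(x)).
Answer: 2*atan(sin(x)).


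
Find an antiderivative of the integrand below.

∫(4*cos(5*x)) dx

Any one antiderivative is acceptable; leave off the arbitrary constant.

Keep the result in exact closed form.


Answer: 4*sin(5*x)/5.


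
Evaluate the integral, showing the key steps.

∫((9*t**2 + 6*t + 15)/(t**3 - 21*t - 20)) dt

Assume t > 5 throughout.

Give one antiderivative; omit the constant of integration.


Step 1. Decompose ∫((9*t**2 + 6*t + 15)/(t**3 - 21*t - 20)) dt by partial fractions, (9*t**2 + 6*t + 15)/(t**3 - 21*t - 20) = 5/(t + 4) - 1/(t + 1) + 5/(t - 5): now ∫(5/(t - 5)) dt + ∫(-1/(t + 1)) dt + ∫(5/(t + 4)) dt.
Step 2. Evaluate the standard form [assuming t > -1]: now -log(t + 1) + ∫(5/(t - 5)) dt + ∫(5/(t + 4)) dt.
Step 3. Evaluate the standard form [assuming t > -4]: now -log(t + 1) + 5*log(t + 4) + ∫(5/(t - 5)) dt.
Step 4. Evaluate the standard form [assuming t > 5]: now 5*log(t - 5) - log(t + 1) + 5*log(t + 4).
Answer: 5*log(t - 5) - log(t + 1) + 5*log(t + 4).


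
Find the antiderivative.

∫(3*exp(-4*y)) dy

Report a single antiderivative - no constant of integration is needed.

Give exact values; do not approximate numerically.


Answer: -3*exp(-4*y)/4.


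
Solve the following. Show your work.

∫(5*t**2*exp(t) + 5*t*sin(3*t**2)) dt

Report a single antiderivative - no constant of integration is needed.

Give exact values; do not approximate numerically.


Step 1. Rewrite: now ∫(5*t*sin(3*t**2)) dt + ∫(5*t**2*exp(t)) dt.
Step 2. Integrate ∫(5*t**2*exp(t)) dt by parts with u = t**2, dv = (5*exp(t)) dt, so v = 5*exp(t): now 5*t**2*exp(t) + ∫(-10*t*exp(t)) dt + ∫(5*t*sin(3*t**2)) dt.
Step 3. Integrate ∫(-10*t*exp(t)) dt by parts with u = t, dv = (-10*exp(t)) dt, so v = -10*exp(t): now 5*t**2*exp(t) - 10*t*exp(t) + ∫(5*t*sin(3*t**2)) dt + ∫(10*exp(t)) dt.
Step 4. Evaluate the standard form: now 5*t**2*exp(t) - 10*t*exp(t) + 10*exp(t) + ∫(5*t*sin(3*t**2)) dt.
Step 5. Substitute u = t**2, turning ∫(5*t*sin(3*t**2)) dt into ∫(5*sin(3*u)/2) du: now 5*t**2*exp(t) - 10*t*exp(t) + 10*exp(t) + ∫(5*sin(3*u)/2) du.
Step 6. Evaluate the standard form: now 5*t**2*exp(t) - 10*t*exp(t) + 10*exp(t) - 5*cos(3*u)/6.
Step 7. Substitute back u = t**2: now 5*t**2*exp(t) - 10*t*exp(t) + 10*exp(t) - 5*cos(3*t**2)/6.
Answer: 5*t**2*exp(t) - 10*t*exp(t) + 10*exp(t) - 5*cos(3*t**2)/6.


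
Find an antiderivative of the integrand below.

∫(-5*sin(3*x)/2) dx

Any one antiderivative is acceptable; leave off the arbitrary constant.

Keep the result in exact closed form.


Answer: 5*cos(3*x)/6.


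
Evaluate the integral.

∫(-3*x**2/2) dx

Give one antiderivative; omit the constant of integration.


Answer: -x**3/2.


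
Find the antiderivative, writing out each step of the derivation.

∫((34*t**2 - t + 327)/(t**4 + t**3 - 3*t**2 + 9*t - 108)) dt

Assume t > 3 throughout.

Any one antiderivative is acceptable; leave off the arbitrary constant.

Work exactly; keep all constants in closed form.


Step 1. Decompose ∫((34*t**2 - t + 327)/(t**4 + t**3 - 3*t**2 + 9*t - 108)) dt by partial fractions, (34*t**2 - t + 327)/(t**4 + t**3 - 3*t**2 + 9*t - 108) = -1/(t**2 + 9) - 5/(t + 4) + 5/(t - 3): now ∫(5/(t - 3)) dt + ∫(-5/(t + 4)) dt + ∫(-1/(t**2 + 9)) dt.
Step 2. Evaluate the standard form [assuming t > 3]: now 5*log(t - 3) + ∫(-5/(t + 4)) dt + ∫(-1/(t**2 + 9)) dt.
Step 3. Evaluate the standard form [assuming t > -4]: now 5*log(t - 3) - 5*log(t + 4) + ∫(-1/(t**2 + 9)) dt.
Step 4. Evaluate the standard form: now 5*log(t - 3) - 5*log(t + 4) - atan(t/3)/3.
Answer: 5*log(t - 3) - 5*log(t + 4) - atan(t/3)/3.


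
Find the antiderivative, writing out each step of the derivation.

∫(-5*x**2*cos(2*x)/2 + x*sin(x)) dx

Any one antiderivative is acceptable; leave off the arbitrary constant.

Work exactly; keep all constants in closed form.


Step 1. Rewrite: now ∫(x*sin(x)) dx + ∫(-5*x**2*cos(2*x)/2) dx.
Step 2. Integrate ∫(-5*x**2*cos(2*x)/2) dx by parts with u = x**2, dv = (-5*cos(2*x)/2) dx, so v = -5*sin(2*x)/4: now -5*x**2*sin(2*x)/4 + ∫(x*sin(x)) dx + ∫(5*x*sin(2*x)/2) dx.
Step 3. Integrate ∫(5*x*sin(2*x)/2) dx by parts with u = x, dv = (5*sin(2*x)/2) dx, so v = -5*cos(2*x)/4: now -5*x**2*sin(2*x)/4 - 5*x*cos(2*x)/4 + ∫(x*sin(x)) dx + ∫(5*cos(2*x)/4) dx.
Step 4. Evaluate the standard form: now -5*x**2*sin(2*x)/4 - 5*x*cos(2*x)/4 + 5*sin(2*x)/8 + ∫(x*sin(x)) dx.
Step 5. Integrate ∫(x*sin(x)) dx by parts with u = x, dv = (sin(x)) dx, so v = -cos(x): now -5*x**2*sin(2*x)/4 - x*cos(x) - 5*x*cos(2*x)/4 + 5*sin(2*x)/8 + ∫(cos(x)) dx.
Step 6. Evaluate the standard form: now -5*x**2*sin(2*x)/4 - x*cos(x) - 5*x*cos(2*x)/4 + sin(x) + 5*sin(2*x)/8.
Answer: -5*x**2*sin(2*x)/4 - x*cos(x) - 5*x*cos(2*x)/4 + sin(x) + 5*sin(2*x)/8.


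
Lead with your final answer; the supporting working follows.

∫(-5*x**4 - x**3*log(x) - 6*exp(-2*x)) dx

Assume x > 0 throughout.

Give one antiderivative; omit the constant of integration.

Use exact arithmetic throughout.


The answer is -x**5 - x**4*log(x)/4 + x**4/16 + 3*exp(-2*x).
Step 1. Rewrite: now ∫(-5*x**4) dx + ∫(-x**3*log(x)) dx + ∫(-6*exp(-2*x)) dx.
Step 2. Evaluate the standard form: now -x**5 + ∫(-x**3*log(x)) dx + ∫(-6*exp(-2*x)) dx.
Step 3. Integrate ∫(-x**3*log(x)) dx by parts with u = log(x), dv = (-x**3) dx, so v = -x**4/4 [assuming x > 0]: now -x**5 - x**4*log(x)/4 + ∫(x**3/4) dx + ∫(-6*exp(-2*x)) dx.
Step 4. Evaluate the standard form: now -x**5 - x**4*log(x)/4 + x**4/16 + ∫(-6*exp(-2*x)) dx.
Step 5. Evaluate the standard form: now -x**5 - x**4*log(x)/4 + x**4/16 + 3*exp(-2*x).
Answer: -x**5 - x**4*log(x)/4 + x**4/16 + 3*exp(-2*x).


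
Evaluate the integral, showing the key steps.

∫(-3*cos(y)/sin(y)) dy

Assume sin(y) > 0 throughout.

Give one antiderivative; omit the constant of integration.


Step 1. Substitute u = sin(y), turning ∫(-3*cos(y)/sin(y)) dy into ∫(-3/u) du: now ∫(-3/u) du.
Step 2. Evaluate the standard form [assuming u > 0]: now -3*log(u).
Step 3. Substitute back u = sin(y): now -3*log(sin(y)).
Answer: -3*log(sin(y)).


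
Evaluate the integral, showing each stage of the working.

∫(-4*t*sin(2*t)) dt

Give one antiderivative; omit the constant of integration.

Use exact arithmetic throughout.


Step 1. Integrate ∫(-4*t*sin(2*t)) dt by parts with u = t, dv = (-4*sin(2*t)) dt, so v = 2*cos(2*t): now 2*t*cos(2*t) + ∫(-2*cos(2*t)) dt.
Step 2. Evaluate the standard form: now 2*t*cos(2*t) - sin(2*t).
Answer: 2*t*cos(2*t) - sin(2*t).


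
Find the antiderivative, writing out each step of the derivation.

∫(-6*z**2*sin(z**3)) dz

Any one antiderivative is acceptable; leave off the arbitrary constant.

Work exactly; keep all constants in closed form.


Step 1. Substitute u = z**3, turning ∫(-6*z**2*sin(z**3)) dz into ∫(-2*sin(u)) du: now ∫(-2*sin(u)) du.
Step 2. Evaluate the standard form: now 2*cos(u).
Step 3. Substitute back u = z**3: now 2*cos(z**3).
Answer: 2*cos(z**3).


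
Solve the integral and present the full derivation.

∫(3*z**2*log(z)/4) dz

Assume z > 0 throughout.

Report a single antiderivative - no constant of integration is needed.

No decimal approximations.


Step 1. Integrate ∫(3*z**2*log(z)/4) dz by parts with u = log(z), dv = (3*z**2/4) dz, so v = z**3/4 [assuming z > 0]: now z**3*log(z)/4 + ∫(-z**2/4) dz.
Step 2. Evaluate the standard form: now z**3*log(z)/4 - z**3/12.
Answer: z**3*log(z)/4 - z**3/12.


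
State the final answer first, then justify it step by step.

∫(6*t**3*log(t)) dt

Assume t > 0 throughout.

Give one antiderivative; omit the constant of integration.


The answer is 3*t**4*log(t)/2 - 3*t**4/8.
Step 1. Integrate ∫(6*t**3*log(t)) dt by parts with u = log(t), dv = (6*t**3) dt, so v = 3*t**4/2 [assuming t > 0]: now 3*t**4*log(t)/2 + ∫(-3*t**3/2) dt.
Step 2. Evaluate the standard form: now 3*t**4*log(t)/2 - 3*t**4/8.
Answer: 3*t**4*log(t)/2 - 3*t**4/8.


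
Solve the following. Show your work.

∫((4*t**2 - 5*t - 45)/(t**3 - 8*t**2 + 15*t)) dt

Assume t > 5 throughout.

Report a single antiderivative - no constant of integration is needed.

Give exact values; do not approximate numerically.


Step 1. Decompose ∫((4*t**2 - 5*t - 45)/(t**3 - 8*t**2 + 15*t)) dt by partial fractions, (4*t**2 - 5*t - 45)/(t**3 - 8*t**2 + 15*t) = 4/(t - 3) + 3/(t - 5) - 3/t: now ∫(-3/t) dt + ∫(3/(t - 5)) dt + ∫(4/(t - 3)) dt.
Step 2. Evaluate the standard form [assuming t > 5]: now 3*log(t - 5) + ∫(-3/t) dt + ∫(4/(t - 3)) dt.
Step 3. Evaluate the standard form [assuming t > 3]: now 3*log(t - 5) + 4*log(t - 3) + ∫(-3/t) dt.
Step 4. Evaluate the standard form [assuming t > 0]: now -3*log(t) + 3*log(t - 5) + 4*log(t - 3).
Answer: -3*log(t) + 3*log(t - 5) + 4*log(t - 3).


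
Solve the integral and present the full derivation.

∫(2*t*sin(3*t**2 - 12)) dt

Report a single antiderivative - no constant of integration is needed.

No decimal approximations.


Step 1. Substitute u = t**2 - 4, turning ∫(2*t*sin(3*t**2 - 12)) dt into ∫(sin(3*u)) du: now ∫(sin(3*u)) du.
Step 2. Evaluate the standard form: now -cos(3*u)/3.
Step 3. Substitute back u = t**2 - 4: now -cos(3*t**2 - 12)/3.
Answer: -cos(3*t**2 - 12)/3.


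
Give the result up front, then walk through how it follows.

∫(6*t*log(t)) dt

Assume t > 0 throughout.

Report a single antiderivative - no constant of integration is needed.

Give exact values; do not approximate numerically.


The answer is 3*t**2*log(t) - 3*t**2/2.
Step 1. Integrate ∫(6*t*log(t)) dt by parts with u = log(t), dv = (6*t) dt, so v = 3*t**2 [assuming t > 0]: now 3*t**2*log(t) + ∫(-3*t) dt.
Step 2. Evaluate the standard form: now 3*t**2*log(t) - 3*t**2/2.
Answer: 3*t**2*log(t) - 3*t**2/2.


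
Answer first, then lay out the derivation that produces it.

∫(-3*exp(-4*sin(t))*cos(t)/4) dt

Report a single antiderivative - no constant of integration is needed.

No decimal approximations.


The answer is 3*exp(-4*sin(t))/16.
Step 1. Substitute u = sin(t), turning ∫(-3*exp(-4*sin(t))*cos(t)/4) dt into ∫(-3*exp(-4*u)/4) du: now ∫(-3*exp(-4*u)/4) du.
Step 2. Evaluate the standard form: now 3*exp(-4*u)/16.
Step 3. Substitute back u = sin(t): now 3*exp(-4*sin(t))/16.
Answer: 3*exp(-4*sin(t))/16.


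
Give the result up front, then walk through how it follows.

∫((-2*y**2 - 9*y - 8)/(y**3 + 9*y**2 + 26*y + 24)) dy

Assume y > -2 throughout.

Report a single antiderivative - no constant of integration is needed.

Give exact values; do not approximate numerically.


The answer is log(y + 2) - log(y + 3) - 2*log(y + 4).
Step 1. Decompose ∫((-2*y**2 - 9*y - 8)/(y**3 + 9*y**2 + 26*y + 24)) dy by partial fractions, (-2*y**2 - 9*y - 8)/(y**3 + 9*y**2 + 26*y + 24) = -2/(y + 4) - 1/(y + 3) + 1/(y + 2): now ∫(1/(y + 2)) dy + ∫(-1/(y + 3)) dy + ∫(-2/(y + 4)) dy.
Step 2. Evaluate the standard form [assuming y > -3]: now -log(y + 3) + ∫(1/(y + 2)) dy + ∫(-2/(y + 4)) dy.
Step 3. Evaluate the standard form [assuming y > -2]: now log(y + 2) - log(y + 3) + ∫(-2/(y + 4)) dy.
Step 4. Evaluate the standard form [assuming y > -4]: now log(y + 2) - log(y + 3) - 2*log(y + 4).
Answer: log(y + 2) - log(y + 3) - 2*log(y + 4).


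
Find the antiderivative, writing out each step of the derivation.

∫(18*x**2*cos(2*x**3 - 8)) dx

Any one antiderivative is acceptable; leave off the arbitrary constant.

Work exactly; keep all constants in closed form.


Step 1. Substitute u = x**3 - 4, turning ∫(18*x**2*cos(2*x**3 - 8)) dx into ∫(6*cos(2*u)) du: now ∫(6*cos(2*u)) du.
Step 2. Evaluate the standard form: now 3*sin(2*u).
Step 3. Substitute back u = x**3 - 4: now 3*sin(2*x**3 - 8).
Answer: 3*sin(2*x**3 - 8).


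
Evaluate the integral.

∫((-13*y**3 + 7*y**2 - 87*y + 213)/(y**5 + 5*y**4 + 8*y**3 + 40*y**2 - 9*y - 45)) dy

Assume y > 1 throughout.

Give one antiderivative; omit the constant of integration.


Answer: log(y - 1) - 4*log(y + 1) + 3*log(y + 5) - atan(y/3).


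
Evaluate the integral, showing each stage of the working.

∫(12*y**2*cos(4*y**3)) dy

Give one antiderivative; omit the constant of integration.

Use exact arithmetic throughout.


Step 1. Substitute u = y**3, turning ∫(12*y**2*cos(4*y**3)) dy into ∫(4*cos(4*u)) du: now ∫(4*cos(4*u)) du.
Step 2. Evaluate the standard form: now sin(4*u).
Step 3. Substitute back u = y**3: now sin(4*y**3).
Answer: sin(4*y**3).


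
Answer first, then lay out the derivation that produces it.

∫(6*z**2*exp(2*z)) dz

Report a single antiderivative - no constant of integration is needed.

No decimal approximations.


The answer is 3*z**2*exp(2*z) - 3*z*exp(2*z) + 3*exp(2*z)/2.
Step 1. Integrate ∫(6*z**2*exp(2*z)) dz by parts with u = z**2, dv = (6*exp(2*z)) dz, so v = 3*exp(2*z): now 3*z**2*exp(2*z) + ∫(-6*z*exp(2*z)) dz.
Step 2. Integrate ∫(-6*z*exp(2*z)) dz by parts with u = z, dv = (-6*exp(2*z)) dz, so v = -3*exp(2*z): now 3*z**2*exp(2*z) - 3*z*exp(2*z) + ∫(3*exp(2*z)) dz.
Step 3. Evaluate the standard form: now 3*z**2*exp(2*z) - 3*z*exp(2*z) + 3*exp(2*z)/2.
Answer: 3*z**2*exp(2*z) - 3*z*exp(2*z) + 3*exp(2*z)/2.


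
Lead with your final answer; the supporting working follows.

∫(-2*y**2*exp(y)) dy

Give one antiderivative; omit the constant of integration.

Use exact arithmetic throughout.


The answer is -2*y**2*exp(y) + 4*y*exp(y) - 4*exp(y).
Step 1. Integrate ∫(-2*y**2*exp(y)) dy by parts with u = y**2, dv = (-2*exp(y)) dy, so v = -2*exp(y): now -2*y**2*exp(y) + ∫(4*y*exp(y)) dy.
Step 2. Integrate ∫(4*y*exp(y)) dy by parts with u = y, dv = (4*exp(y)) dy, so v = 4*exp(y): now -2*y**2*exp(y) + 4*y*exp(y) + ∫(-4*exp(y)) dy.
Step 3. Evaluate the standard form: now -2*y**2*exp(y) + 4*y*exp(y) - 4*exp(y).
Answer: -2*y**2*exp(y) + 4*y*exp(y) - 4*exp(y).


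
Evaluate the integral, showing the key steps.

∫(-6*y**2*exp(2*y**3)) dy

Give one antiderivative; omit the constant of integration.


Step 1. Substitute u = y**3, turning ∫(-6*y**2*exp(2*y**3)) dy into ∫(-2*exp(2*u)) du: now ∫(-2*exp(2*u)) du.
Step 2. Evaluate the standard form: now -exp(2*u).
Step 3. Substitute back u = y**3: now -exp(2*y**3).
Answer: -exp(2*y**3).


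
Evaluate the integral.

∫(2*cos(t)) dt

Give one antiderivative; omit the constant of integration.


Answer: 2*sin(t).


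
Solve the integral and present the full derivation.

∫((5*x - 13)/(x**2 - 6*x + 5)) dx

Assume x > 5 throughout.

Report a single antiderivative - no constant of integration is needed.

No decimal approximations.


Step 1. Decompose ∫((5*x - 13)/(x**2 - 6*x + 5)) dx by partial fractions, (5*x - 13)/(x**2 - 6*x + 5) = 2/(x - 1) + 3/(x - 5): now ∫(3/(x - 5)) dx + ∫(2/(x - 1)) dx.
Step 2. Evaluate the standard form [assuming x > 1]: now 2*log(x - 1) + ∫(3/(x - 5)) dx.
Step 3. Evaluate the standard form [assuming x > 5]: now 3*log(x - 5) + 2*log(x - 1).
Answer: 3*log(x - 5) + 2*log(x - 1).


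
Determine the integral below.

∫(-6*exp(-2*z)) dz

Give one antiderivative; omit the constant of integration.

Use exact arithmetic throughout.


Answer: 3*exp(-2*z).


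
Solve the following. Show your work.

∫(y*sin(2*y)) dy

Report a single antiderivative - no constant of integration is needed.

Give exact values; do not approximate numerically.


Step 1. Integrate ∫(y*sin(2*y)) dy by parts with u = y, dv = (sin(2*y)) dy, so v = -cos(2*y)/2: now -y*cos(2*y)/2 + ∫(cos(2*y)/2) dy.
Step 2. Evaluate the standard form: now -y*cos(2*y)/2 + sin(2*y)/4.
Answer: -y*cos(2*y)/2 + sin(2*y)/4.


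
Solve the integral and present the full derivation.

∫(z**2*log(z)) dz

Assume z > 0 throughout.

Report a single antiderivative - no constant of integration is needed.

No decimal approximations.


Step 1. Integrate ∫(z**2*log(z)) dz by parts with u = log(z), dv = (z**2) dz, so v = z**3/3 [assuming z > 0]: now z**3*log(z)/3 + ∫(-z**2/3) dz.
Step 2. Evaluate the standard form: now z**3*log(z)/3 - z**3/9.
Answer: z**3*log(z)/3 - z**3/9.


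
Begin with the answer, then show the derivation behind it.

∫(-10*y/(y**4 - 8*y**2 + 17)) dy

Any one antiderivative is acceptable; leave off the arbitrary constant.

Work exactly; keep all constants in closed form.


The answer is -5*atan(y**2 - 4).
Step 1. Substitute u = y**2 - 4, turning ∫(-10*y/(y**4 - 8*y**2 + 17)) dy into ∫(-5/(u**2 + 1)) du: now ∫(-5/(u**2 + 1)) du.
Step 2. Evaluate the standard form: now -5*atan(u).
Step 3. Substitute back u = y**2 - 4: now -5*atan(y**2 - 4).
Answer: -5*atan(y**2 - 4).


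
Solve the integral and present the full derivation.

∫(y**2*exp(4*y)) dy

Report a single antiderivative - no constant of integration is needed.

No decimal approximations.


Step 1. Integrate ∫(y**2*exp(4*y)) dy by parts with u = y**2, dv = (exp(4*y)) dy, so v = exp(4*y)/4: now y**2*exp(4*y)/4 + ∫(-y*exp(4*y)/2) dy.
Step 2. Integrate ∫(-y*exp(4*y)/2) dy by parts with u = y, dv = (-exp(4*y)/2) dy, so v = -exp(4*y)/8: now y**2*exp(4*y)/4 - y*exp(4*y)/8 + ∫(exp(4*y)/8) dy.
Step 3. Evaluate the standard form: now y**2*exp(4*y)/4 - y*exp(4*y)/8 + exp(4*y)/32.
Answer: y**2*exp(4*y)/4 - y*exp(4*y)/8 + exp(4*y)/32.


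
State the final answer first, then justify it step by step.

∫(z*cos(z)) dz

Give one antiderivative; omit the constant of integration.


The answer is z*sin(z) + cos(z).
Step 1. Integrate ∫(z*cos(z)) dz by parts with u = z, dv = (cos(z)) dz, so v = sin(z): now z*sin(z) + ∫(-sin(z)) dz.
Step 2. Evaluate the standard form: now z*sin(z) + cos(z).
Answer: z*sin(z) + cos(z).


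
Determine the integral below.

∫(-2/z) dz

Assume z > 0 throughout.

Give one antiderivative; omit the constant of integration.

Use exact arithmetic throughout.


Answer: -2*log(z).


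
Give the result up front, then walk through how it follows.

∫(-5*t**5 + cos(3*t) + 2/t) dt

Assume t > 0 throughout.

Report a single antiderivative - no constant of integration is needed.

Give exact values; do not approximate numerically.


The answer is -5*t**6/6 + 2*log(t) + sin(3*t)/3.
Step 1. Rewrite: now ∫(2/t) dt + ∫(-5*t**5) dt + ∫(cos(3*t)) dt.
Step 2. Evaluate the standard form: now -5*t**6/6 + ∫(2/t) dt + ∫(cos(3*t)) dt.
Step 3. Evaluate the standard form [assuming t > 0]: now -5*t**6/6 + 2*log(t) + ∫(cos(3*t)) dt.
Step 4. Evaluate the standard form: now -5*t**6/6 + 2*log(t) + sin(3*t)/3.
Answer: -5*t**6/6 + 2*log(t) + sin(3*t)/3.


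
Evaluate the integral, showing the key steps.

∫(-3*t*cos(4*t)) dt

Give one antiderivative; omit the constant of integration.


Step 1. Integrate ∫(-3*t*cos(4*t)) dt by parts with u = t, dv = (-3*cos(4*t)) dt, so v = -3*sin(4*t)/4: now -3*t*sin(4*t)/4 + ∫(3*sin(4*t)/4) dt.
Step 2. Evaluate the standard form: now -3*t*sin(4*t)/4 - 3*cos(4*t)/16.
Answer: -3*t*sin(4*t)/4 - 3*cos(4*t)/16.


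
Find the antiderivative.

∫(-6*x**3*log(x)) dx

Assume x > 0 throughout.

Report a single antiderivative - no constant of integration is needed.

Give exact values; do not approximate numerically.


Answer: -3*x**4*log(x)/2 + 3*x**4/8.


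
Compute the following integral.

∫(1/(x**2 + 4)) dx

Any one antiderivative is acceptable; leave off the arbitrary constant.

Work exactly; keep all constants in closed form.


Answer: atan(x/2)/2.


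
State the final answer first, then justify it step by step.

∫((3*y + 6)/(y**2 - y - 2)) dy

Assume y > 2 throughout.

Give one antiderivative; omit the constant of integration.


The answer is 4*log(y - 2) - log(y + 1).
Step 1. Decompose ∫((3*y + 6)/(y**2 - y - 2)) dy by partial fractions, (3*y + 6)/(y**2 - y - 2) = -1/(y + 1) + 4/(y - 2): now ∫(4/(y - 2)) dy + ∫(-1/(y + 1)) dy.
Step 2. Evaluate the standard form [assuming y > -1]: now -log(y + 1) + ∫(4/(y - 2)) dy.
Step 3. Evaluate the standard form [assuming y > 2]: now 4*log(y - 2) - log(y + 1).
Answer: 4*log(y - 2) - log(y + 1).


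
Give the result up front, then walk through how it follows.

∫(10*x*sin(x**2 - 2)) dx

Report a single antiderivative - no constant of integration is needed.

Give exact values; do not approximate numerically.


The answer is -5*cos(x**2 - 2).
Step 1. Substitute u = x**2 - 2, turning ∫(10*x*sin(x**2 - 2)) dx into ∫(5*sin(u)) du: now ∫(5*sin(u)) du.
Step 2. Evaluate the standard form: now -5*cos(u).
Step 3. Substitute back u = x**2 - 2: now -5*cos(x**2 - 2).
Answer: -5*cos(x**2 - 2).


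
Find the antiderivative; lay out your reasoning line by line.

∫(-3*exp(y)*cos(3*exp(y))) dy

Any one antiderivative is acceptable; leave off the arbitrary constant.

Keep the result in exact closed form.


Step 1. Substitute u = exp(y), turning ∫(-3*exp(y)*cos(3*exp(y))) dy into ∫(-3*cos(3*u)) du: now ∫(-3*cos(3*u)) du.
Step 2. Evaluate the standard form: now -sin(3*u).
Step 3. Substitute back u = exp(y): now -sin(3*exp(y)).
Answer: -sin(3*exp(y)).


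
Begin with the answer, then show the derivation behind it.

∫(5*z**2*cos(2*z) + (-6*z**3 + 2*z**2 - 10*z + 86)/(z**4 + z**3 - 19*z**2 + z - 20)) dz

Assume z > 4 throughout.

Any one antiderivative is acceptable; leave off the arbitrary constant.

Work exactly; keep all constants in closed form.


The answer is 5*z**2*sin(2*z)/2 + 5*z*cos(2*z)/2 - 2*log(z - 4) - 4*log(z + 5) - 5*sin(2*z)/4 - 4*atan(z).
Step 1. Rewrite: now ∫(5*z**2*cos(2*z)) dz + ∫((-6*z**3 + 2*z**2 - 10*z + 86)/(z**4 + z**3 - 19*z**2 + z - 20)) dz.
Step 2. Integrate ∫(5*z**2*cos(2*z)) dz by parts with u = z**2, dv = (5*cos(2*z)) dz, so v = 5*sin(2*z)/2: now 5*z**2*sin(2*z)/2 + ∫(-5*z*sin(2*z)) dz + ∫((-6*z**3 + 2*z**2 - 10*z + 86)/(z**4 + z**3 - 19*z**2 + z - 20)) dz.
Step 3. Integrate ∫(-5*z*sin(2*z)) dz by parts with u = z, dv = (-5*sin(2*z)) dz, so v = 5*cos(2*z)/2: now 5*z**2*sin(2*z)/2 + 5*z*cos(2*z)/2 + ∫((-6*z**3 + 2*z**2 - 10*z + 86)/(z**4 + z**3 - 19*z**2 + z - 20)) dz + ∫(-5*cos(2*z)/2) dz.
Step 4. Evaluate the standard form: now 5*z**2*sin(2*z)/2 + 5*z*cos(2*z)/2 - 5*sin(2*z)/4 + ∫((-6*z**3 + 2*z**2 - 10*z + 86)/(z**4 + z**3 - 19*z**2 + z - 20)) dz.
Step 5. Decompose ∫((-6*z**3 + 2*z**2 - 10*z + 86)/(z**4 + z**3 - 19*z**2 + z - 20)) dz by partial fractions, (-6*z**3 + 2*z**2 - 10*z + 86)/(z**4 + z**3 - 19*z**2 + z - 20) = -4/(z**2 + 1) - 4/(z + 5) - 2/(z - 4): now 5*z**2*sin(2*z)/2 + 5*z*cos(2*z)/2 - 5*sin(2*z)/4 + ∫(-2/(z - 4)) dz + ∫(-4/(z + 5)) dz + ∫(-4/(z**2 + 1)) dz.
Step 6. Evaluate the standard form [assuming z > -5]: now 5*z**2*sin(2*z)/2 + 5*z*cos(2*z)/2 - 4*log(z + 5) - 5*sin(2*z)/4 + ∫(-2/(z - 4)) dz + ∫(-4/(z**2 + 1)) dz.
Step 7. Evaluate the standard form [assuming z > 4]: now 5*z**2*sin(2*z)/2 + 5*z*cos(2*z)/2 - 2*log(z - 4) - 4*log(z + 5) - 5*sin(2*z)/4 + ∫(-4/(z**2 + 1)) dz.
Step 8. Evaluate the standard form: now 5*z**2*sin(2*z)/2 + 5*z*cos(2*z)/2 - 2*log(z - 4) - 4*log(z + 5) - 5*sin(2*z)/4 - 4*atan(z).
Answer: 5*z**2*sin(2*z)/2 + 5*z*cos(2*z)/2 - 2*log(z - 4) - 4*log(z + 5) - 5*sin(2*z)/4 - 4*atan(z).


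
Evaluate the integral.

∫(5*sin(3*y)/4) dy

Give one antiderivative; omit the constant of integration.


Answer: -5*cos(3*y)/12.


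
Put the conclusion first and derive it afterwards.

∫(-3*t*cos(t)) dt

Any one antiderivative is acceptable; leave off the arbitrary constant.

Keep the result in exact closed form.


The answer is -3*t*sin(t) - 3*cos(t).
Step 1. Integrate ∫(-3*t*cos(t)) dt by parts with u = t, dv = (-3*cos(t)) dt, so v = -3*sin(t): now -3*t*sin(t) + ∫(3*sin(t)) dt.
Step 2. Evaluate the standard form: now -3*t*sin(t) - 3*cos(t).
Answer: -3*t*sin(t) - 3*cos(t).


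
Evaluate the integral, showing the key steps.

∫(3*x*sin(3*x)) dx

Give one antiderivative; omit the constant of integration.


Step 1. Integrate ∫(3*x*sin(3*x)) dx by parts with u = x, dv = (3*sin(3*x)) dx, so v = -cos(3*x): now -x*cos(3*x) + ∫(cos(3*x)) dx.
Step 2. Evaluate the standard form: now -x*cos(3*x) + sin(3*x)/3.
Answer: -x*cos(3*x) + sin(3*x)/3.
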